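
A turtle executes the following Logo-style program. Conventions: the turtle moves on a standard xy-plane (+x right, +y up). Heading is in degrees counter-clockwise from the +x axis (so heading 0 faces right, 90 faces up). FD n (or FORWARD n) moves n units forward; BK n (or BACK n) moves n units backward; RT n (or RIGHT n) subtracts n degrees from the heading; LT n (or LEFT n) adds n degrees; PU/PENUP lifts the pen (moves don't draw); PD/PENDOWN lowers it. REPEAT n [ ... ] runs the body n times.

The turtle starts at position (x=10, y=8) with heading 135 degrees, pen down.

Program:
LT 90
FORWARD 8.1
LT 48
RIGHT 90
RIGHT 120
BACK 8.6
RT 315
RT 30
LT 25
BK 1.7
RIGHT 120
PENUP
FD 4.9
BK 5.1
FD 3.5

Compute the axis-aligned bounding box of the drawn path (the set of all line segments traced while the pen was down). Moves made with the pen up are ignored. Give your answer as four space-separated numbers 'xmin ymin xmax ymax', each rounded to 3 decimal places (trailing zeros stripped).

Executing turtle program step by step:
Start: pos=(10,8), heading=135, pen down
LT 90: heading 135 -> 225
FD 8.1: (10,8) -> (4.272,2.272) [heading=225, draw]
LT 48: heading 225 -> 273
RT 90: heading 273 -> 183
RT 120: heading 183 -> 63
BK 8.6: (4.272,2.272) -> (0.368,-5.39) [heading=63, draw]
RT 315: heading 63 -> 108
RT 30: heading 108 -> 78
LT 25: heading 78 -> 103
BK 1.7: (0.368,-5.39) -> (0.751,-7.047) [heading=103, draw]
RT 120: heading 103 -> 343
PU: pen up
FD 4.9: (0.751,-7.047) -> (5.436,-8.479) [heading=343, move]
BK 5.1: (5.436,-8.479) -> (0.559,-6.988) [heading=343, move]
FD 3.5: (0.559,-6.988) -> (3.906,-8.011) [heading=343, move]
Final: pos=(3.906,-8.011), heading=343, 3 segment(s) drawn

Segment endpoints: x in {0.368, 0.751, 4.272, 10}, y in {-7.047, -5.39, 2.272, 8}
xmin=0.368, ymin=-7.047, xmax=10, ymax=8

Answer: 0.368 -7.047 10 8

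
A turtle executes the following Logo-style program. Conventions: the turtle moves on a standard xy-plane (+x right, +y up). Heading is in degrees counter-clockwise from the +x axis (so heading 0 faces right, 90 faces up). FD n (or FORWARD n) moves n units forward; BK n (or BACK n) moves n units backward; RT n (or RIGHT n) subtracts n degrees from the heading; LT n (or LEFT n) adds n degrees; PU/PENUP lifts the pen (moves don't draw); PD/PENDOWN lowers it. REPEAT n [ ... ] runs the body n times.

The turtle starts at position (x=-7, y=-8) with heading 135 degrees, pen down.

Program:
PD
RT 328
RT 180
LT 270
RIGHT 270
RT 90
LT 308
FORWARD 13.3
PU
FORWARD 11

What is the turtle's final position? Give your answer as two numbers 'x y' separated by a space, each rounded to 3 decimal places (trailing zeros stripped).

Executing turtle program step by step:
Start: pos=(-7,-8), heading=135, pen down
PD: pen down
RT 328: heading 135 -> 167
RT 180: heading 167 -> 347
LT 270: heading 347 -> 257
RT 270: heading 257 -> 347
RT 90: heading 347 -> 257
LT 308: heading 257 -> 205
FD 13.3: (-7,-8) -> (-19.054,-13.621) [heading=205, draw]
PU: pen up
FD 11: (-19.054,-13.621) -> (-29.023,-18.27) [heading=205, move]
Final: pos=(-29.023,-18.27), heading=205, 1 segment(s) drawn

Answer: -29.023 -18.27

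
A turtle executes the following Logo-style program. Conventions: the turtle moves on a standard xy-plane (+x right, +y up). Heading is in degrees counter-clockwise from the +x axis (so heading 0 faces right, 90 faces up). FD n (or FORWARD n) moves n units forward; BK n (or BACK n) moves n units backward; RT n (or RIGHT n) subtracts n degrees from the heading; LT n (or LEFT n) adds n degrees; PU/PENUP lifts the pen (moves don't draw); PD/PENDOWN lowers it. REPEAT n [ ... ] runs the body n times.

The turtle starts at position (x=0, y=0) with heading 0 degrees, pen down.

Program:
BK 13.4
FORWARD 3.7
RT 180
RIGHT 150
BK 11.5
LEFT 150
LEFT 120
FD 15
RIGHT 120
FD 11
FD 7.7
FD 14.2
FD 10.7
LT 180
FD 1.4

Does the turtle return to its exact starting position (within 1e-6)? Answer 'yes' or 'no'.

Executing turtle program step by step:
Start: pos=(0,0), heading=0, pen down
BK 13.4: (0,0) -> (-13.4,0) [heading=0, draw]
FD 3.7: (-13.4,0) -> (-9.7,0) [heading=0, draw]
RT 180: heading 0 -> 180
RT 150: heading 180 -> 30
BK 11.5: (-9.7,0) -> (-19.659,-5.75) [heading=30, draw]
LT 150: heading 30 -> 180
LT 120: heading 180 -> 300
FD 15: (-19.659,-5.75) -> (-12.159,-18.74) [heading=300, draw]
RT 120: heading 300 -> 180
FD 11: (-12.159,-18.74) -> (-23.159,-18.74) [heading=180, draw]
FD 7.7: (-23.159,-18.74) -> (-30.859,-18.74) [heading=180, draw]
FD 14.2: (-30.859,-18.74) -> (-45.059,-18.74) [heading=180, draw]
FD 10.7: (-45.059,-18.74) -> (-55.759,-18.74) [heading=180, draw]
LT 180: heading 180 -> 0
FD 1.4: (-55.759,-18.74) -> (-54.359,-18.74) [heading=0, draw]
Final: pos=(-54.359,-18.74), heading=0, 9 segment(s) drawn

Start position: (0, 0)
Final position: (-54.359, -18.74)
Distance = 57.499; >= 1e-6 -> NOT closed

Answer: no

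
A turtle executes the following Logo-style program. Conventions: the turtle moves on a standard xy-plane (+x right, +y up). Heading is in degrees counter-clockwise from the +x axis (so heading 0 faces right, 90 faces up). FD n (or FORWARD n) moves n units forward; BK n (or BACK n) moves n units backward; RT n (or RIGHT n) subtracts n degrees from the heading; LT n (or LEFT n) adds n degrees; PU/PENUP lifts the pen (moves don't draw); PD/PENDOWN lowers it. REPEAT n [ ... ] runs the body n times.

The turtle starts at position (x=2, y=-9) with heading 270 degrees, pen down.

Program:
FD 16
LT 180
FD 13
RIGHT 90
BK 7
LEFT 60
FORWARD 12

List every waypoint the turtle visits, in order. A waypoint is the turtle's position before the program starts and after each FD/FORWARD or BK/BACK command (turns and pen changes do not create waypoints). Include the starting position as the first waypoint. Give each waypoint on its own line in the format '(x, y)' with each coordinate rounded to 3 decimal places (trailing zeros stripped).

Executing turtle program step by step:
Start: pos=(2,-9), heading=270, pen down
FD 16: (2,-9) -> (2,-25) [heading=270, draw]
LT 180: heading 270 -> 90
FD 13: (2,-25) -> (2,-12) [heading=90, draw]
RT 90: heading 90 -> 0
BK 7: (2,-12) -> (-5,-12) [heading=0, draw]
LT 60: heading 0 -> 60
FD 12: (-5,-12) -> (1,-1.608) [heading=60, draw]
Final: pos=(1,-1.608), heading=60, 4 segment(s) drawn
Waypoints (5 total):
(2, -9)
(2, -25)
(2, -12)
(-5, -12)
(1, -1.608)

Answer: (2, -9)
(2, -25)
(2, -12)
(-5, -12)
(1, -1.608)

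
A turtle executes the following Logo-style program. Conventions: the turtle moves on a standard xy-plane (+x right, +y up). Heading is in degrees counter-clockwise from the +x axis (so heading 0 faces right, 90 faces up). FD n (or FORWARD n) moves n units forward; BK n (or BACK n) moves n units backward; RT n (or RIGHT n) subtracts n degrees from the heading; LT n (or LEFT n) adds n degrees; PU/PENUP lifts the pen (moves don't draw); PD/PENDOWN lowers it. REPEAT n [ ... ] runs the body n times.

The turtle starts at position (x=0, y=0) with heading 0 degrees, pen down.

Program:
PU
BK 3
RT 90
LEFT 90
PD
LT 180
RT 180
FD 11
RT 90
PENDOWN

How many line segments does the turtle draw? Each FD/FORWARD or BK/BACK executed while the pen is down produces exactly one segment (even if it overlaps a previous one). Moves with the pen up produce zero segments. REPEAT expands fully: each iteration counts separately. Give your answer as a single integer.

Answer: 1

Derivation:
Executing turtle program step by step:
Start: pos=(0,0), heading=0, pen down
PU: pen up
BK 3: (0,0) -> (-3,0) [heading=0, move]
RT 90: heading 0 -> 270
LT 90: heading 270 -> 0
PD: pen down
LT 180: heading 0 -> 180
RT 180: heading 180 -> 0
FD 11: (-3,0) -> (8,0) [heading=0, draw]
RT 90: heading 0 -> 270
PD: pen down
Final: pos=(8,0), heading=270, 1 segment(s) drawn
Segments drawn: 1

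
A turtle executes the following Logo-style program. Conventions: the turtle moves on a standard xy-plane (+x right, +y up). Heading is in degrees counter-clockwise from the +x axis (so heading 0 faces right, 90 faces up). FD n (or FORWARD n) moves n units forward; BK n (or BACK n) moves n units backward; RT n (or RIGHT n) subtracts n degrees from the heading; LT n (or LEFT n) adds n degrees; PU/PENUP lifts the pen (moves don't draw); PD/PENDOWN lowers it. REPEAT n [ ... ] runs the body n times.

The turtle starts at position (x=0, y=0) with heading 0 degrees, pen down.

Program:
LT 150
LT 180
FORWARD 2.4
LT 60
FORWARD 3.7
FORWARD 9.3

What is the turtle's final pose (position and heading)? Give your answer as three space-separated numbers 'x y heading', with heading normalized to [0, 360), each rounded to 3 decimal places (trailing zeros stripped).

Answer: 13.337 5.3 30

Derivation:
Executing turtle program step by step:
Start: pos=(0,0), heading=0, pen down
LT 150: heading 0 -> 150
LT 180: heading 150 -> 330
FD 2.4: (0,0) -> (2.078,-1.2) [heading=330, draw]
LT 60: heading 330 -> 30
FD 3.7: (2.078,-1.2) -> (5.283,0.65) [heading=30, draw]
FD 9.3: (5.283,0.65) -> (13.337,5.3) [heading=30, draw]
Final: pos=(13.337,5.3), heading=30, 3 segment(s) drawn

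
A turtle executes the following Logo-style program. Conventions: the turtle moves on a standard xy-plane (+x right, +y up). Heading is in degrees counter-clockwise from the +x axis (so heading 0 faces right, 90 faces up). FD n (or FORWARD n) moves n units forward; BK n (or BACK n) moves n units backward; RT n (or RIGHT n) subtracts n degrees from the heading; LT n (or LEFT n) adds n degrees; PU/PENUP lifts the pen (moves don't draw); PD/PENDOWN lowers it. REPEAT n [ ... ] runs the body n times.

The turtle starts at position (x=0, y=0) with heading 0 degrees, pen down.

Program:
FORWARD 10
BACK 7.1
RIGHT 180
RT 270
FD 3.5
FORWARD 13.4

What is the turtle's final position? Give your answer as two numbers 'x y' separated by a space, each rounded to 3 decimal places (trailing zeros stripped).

Executing turtle program step by step:
Start: pos=(0,0), heading=0, pen down
FD 10: (0,0) -> (10,0) [heading=0, draw]
BK 7.1: (10,0) -> (2.9,0) [heading=0, draw]
RT 180: heading 0 -> 180
RT 270: heading 180 -> 270
FD 3.5: (2.9,0) -> (2.9,-3.5) [heading=270, draw]
FD 13.4: (2.9,-3.5) -> (2.9,-16.9) [heading=270, draw]
Final: pos=(2.9,-16.9), heading=270, 4 segment(s) drawn

Answer: 2.9 -16.9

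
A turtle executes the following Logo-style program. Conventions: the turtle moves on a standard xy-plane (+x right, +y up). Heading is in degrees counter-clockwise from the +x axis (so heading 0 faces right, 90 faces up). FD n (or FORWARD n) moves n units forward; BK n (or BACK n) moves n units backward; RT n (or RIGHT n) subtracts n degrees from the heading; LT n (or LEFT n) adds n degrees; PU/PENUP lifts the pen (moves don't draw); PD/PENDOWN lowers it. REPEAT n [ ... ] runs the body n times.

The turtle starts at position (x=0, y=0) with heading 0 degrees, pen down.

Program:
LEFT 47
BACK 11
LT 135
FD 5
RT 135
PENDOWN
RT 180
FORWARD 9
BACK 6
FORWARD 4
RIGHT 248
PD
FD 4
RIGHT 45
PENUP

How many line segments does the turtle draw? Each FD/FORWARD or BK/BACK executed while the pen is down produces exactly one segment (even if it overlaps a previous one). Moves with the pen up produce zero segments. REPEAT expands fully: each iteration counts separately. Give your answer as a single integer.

Executing turtle program step by step:
Start: pos=(0,0), heading=0, pen down
LT 47: heading 0 -> 47
BK 11: (0,0) -> (-7.502,-8.045) [heading=47, draw]
LT 135: heading 47 -> 182
FD 5: (-7.502,-8.045) -> (-12.499,-8.219) [heading=182, draw]
RT 135: heading 182 -> 47
PD: pen down
RT 180: heading 47 -> 227
FD 9: (-12.499,-8.219) -> (-18.637,-14.802) [heading=227, draw]
BK 6: (-18.637,-14.802) -> (-14.545,-10.413) [heading=227, draw]
FD 4: (-14.545,-10.413) -> (-17.273,-13.339) [heading=227, draw]
RT 248: heading 227 -> 339
PD: pen down
FD 4: (-17.273,-13.339) -> (-13.539,-14.772) [heading=339, draw]
RT 45: heading 339 -> 294
PU: pen up
Final: pos=(-13.539,-14.772), heading=294, 6 segment(s) drawn
Segments drawn: 6

Answer: 6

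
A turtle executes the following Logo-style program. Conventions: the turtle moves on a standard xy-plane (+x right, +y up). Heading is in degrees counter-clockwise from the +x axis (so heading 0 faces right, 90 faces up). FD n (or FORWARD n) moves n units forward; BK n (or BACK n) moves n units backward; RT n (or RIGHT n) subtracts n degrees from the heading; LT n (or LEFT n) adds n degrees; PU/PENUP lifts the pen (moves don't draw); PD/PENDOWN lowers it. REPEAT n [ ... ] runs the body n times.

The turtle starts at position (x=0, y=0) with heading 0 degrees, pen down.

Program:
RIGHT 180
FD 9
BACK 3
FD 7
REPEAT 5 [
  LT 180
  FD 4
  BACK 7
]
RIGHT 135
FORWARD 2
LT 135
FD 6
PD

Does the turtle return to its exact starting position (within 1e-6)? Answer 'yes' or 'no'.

Answer: no

Derivation:
Executing turtle program step by step:
Start: pos=(0,0), heading=0, pen down
RT 180: heading 0 -> 180
FD 9: (0,0) -> (-9,0) [heading=180, draw]
BK 3: (-9,0) -> (-6,0) [heading=180, draw]
FD 7: (-6,0) -> (-13,0) [heading=180, draw]
REPEAT 5 [
  -- iteration 1/5 --
  LT 180: heading 180 -> 0
  FD 4: (-13,0) -> (-9,0) [heading=0, draw]
  BK 7: (-9,0) -> (-16,0) [heading=0, draw]
  -- iteration 2/5 --
  LT 180: heading 0 -> 180
  FD 4: (-16,0) -> (-20,0) [heading=180, draw]
  BK 7: (-20,0) -> (-13,0) [heading=180, draw]
  -- iteration 3/5 --
  LT 180: heading 180 -> 0
  FD 4: (-13,0) -> (-9,0) [heading=0, draw]
  BK 7: (-9,0) -> (-16,0) [heading=0, draw]
  -- iteration 4/5 --
  LT 180: heading 0 -> 180
  FD 4: (-16,0) -> (-20,0) [heading=180, draw]
  BK 7: (-20,0) -> (-13,0) [heading=180, draw]
  -- iteration 5/5 --
  LT 180: heading 180 -> 0
  FD 4: (-13,0) -> (-9,0) [heading=0, draw]
  BK 7: (-9,0) -> (-16,0) [heading=0, draw]
]
RT 135: heading 0 -> 225
FD 2: (-16,0) -> (-17.414,-1.414) [heading=225, draw]
LT 135: heading 225 -> 0
FD 6: (-17.414,-1.414) -> (-11.414,-1.414) [heading=0, draw]
PD: pen down
Final: pos=(-11.414,-1.414), heading=0, 15 segment(s) drawn

Start position: (0, 0)
Final position: (-11.414, -1.414)
Distance = 11.501; >= 1e-6 -> NOT closed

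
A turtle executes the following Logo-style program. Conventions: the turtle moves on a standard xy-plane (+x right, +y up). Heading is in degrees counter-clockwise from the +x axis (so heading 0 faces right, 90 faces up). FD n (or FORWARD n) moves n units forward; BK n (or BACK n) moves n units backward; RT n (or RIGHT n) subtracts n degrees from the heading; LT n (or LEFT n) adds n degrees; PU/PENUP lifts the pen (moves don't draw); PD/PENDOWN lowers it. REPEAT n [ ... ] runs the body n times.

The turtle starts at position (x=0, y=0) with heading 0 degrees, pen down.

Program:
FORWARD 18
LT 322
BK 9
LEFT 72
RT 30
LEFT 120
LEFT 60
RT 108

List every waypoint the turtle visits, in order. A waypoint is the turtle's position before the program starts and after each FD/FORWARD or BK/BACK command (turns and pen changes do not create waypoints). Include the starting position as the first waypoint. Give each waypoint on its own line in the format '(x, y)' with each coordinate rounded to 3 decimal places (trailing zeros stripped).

Executing turtle program step by step:
Start: pos=(0,0), heading=0, pen down
FD 18: (0,0) -> (18,0) [heading=0, draw]
LT 322: heading 0 -> 322
BK 9: (18,0) -> (10.908,5.541) [heading=322, draw]
LT 72: heading 322 -> 34
RT 30: heading 34 -> 4
LT 120: heading 4 -> 124
LT 60: heading 124 -> 184
RT 108: heading 184 -> 76
Final: pos=(10.908,5.541), heading=76, 2 segment(s) drawn
Waypoints (3 total):
(0, 0)
(18, 0)
(10.908, 5.541)

Answer: (0, 0)
(18, 0)
(10.908, 5.541)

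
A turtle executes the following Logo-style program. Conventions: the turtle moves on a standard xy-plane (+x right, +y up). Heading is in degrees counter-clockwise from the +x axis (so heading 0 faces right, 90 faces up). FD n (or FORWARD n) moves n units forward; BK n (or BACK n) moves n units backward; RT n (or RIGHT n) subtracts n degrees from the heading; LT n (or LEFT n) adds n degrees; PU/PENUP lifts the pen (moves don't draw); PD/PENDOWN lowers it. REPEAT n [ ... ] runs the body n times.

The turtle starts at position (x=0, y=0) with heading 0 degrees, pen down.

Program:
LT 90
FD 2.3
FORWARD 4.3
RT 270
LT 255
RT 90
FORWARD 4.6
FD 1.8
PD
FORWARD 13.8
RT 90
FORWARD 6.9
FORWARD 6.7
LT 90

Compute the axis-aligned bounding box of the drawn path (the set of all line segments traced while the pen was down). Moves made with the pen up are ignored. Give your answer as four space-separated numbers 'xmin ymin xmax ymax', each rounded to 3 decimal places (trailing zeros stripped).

Executing turtle program step by step:
Start: pos=(0,0), heading=0, pen down
LT 90: heading 0 -> 90
FD 2.3: (0,0) -> (0,2.3) [heading=90, draw]
FD 4.3: (0,2.3) -> (0,6.6) [heading=90, draw]
RT 270: heading 90 -> 180
LT 255: heading 180 -> 75
RT 90: heading 75 -> 345
FD 4.6: (0,6.6) -> (4.443,5.409) [heading=345, draw]
FD 1.8: (4.443,5.409) -> (6.182,4.944) [heading=345, draw]
PD: pen down
FD 13.8: (6.182,4.944) -> (19.512,1.372) [heading=345, draw]
RT 90: heading 345 -> 255
FD 6.9: (19.512,1.372) -> (17.726,-5.293) [heading=255, draw]
FD 6.7: (17.726,-5.293) -> (15.992,-11.765) [heading=255, draw]
LT 90: heading 255 -> 345
Final: pos=(15.992,-11.765), heading=345, 7 segment(s) drawn

Segment endpoints: x in {0, 0, 0, 4.443, 6.182, 15.992, 17.726, 19.512}, y in {-11.765, -5.293, 0, 1.372, 2.3, 4.944, 5.409, 6.6}
xmin=0, ymin=-11.765, xmax=19.512, ymax=6.6

Answer: 0 -11.765 19.512 6.6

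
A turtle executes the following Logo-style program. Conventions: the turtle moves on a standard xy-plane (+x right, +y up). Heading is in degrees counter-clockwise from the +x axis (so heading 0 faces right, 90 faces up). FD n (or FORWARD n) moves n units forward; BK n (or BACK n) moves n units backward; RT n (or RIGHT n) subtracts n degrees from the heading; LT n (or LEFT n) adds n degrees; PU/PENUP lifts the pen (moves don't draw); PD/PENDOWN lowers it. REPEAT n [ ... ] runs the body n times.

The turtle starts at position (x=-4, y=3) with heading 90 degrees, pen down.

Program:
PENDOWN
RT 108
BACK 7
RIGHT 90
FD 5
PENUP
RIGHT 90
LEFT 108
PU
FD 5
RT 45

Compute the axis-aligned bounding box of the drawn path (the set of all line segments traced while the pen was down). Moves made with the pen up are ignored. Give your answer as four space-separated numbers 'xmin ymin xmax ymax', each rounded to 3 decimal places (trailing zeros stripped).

Answer: -12.202 0.408 -4 5.163

Derivation:
Executing turtle program step by step:
Start: pos=(-4,3), heading=90, pen down
PD: pen down
RT 108: heading 90 -> 342
BK 7: (-4,3) -> (-10.657,5.163) [heading=342, draw]
RT 90: heading 342 -> 252
FD 5: (-10.657,5.163) -> (-12.202,0.408) [heading=252, draw]
PU: pen up
RT 90: heading 252 -> 162
LT 108: heading 162 -> 270
PU: pen up
FD 5: (-12.202,0.408) -> (-12.202,-4.592) [heading=270, move]
RT 45: heading 270 -> 225
Final: pos=(-12.202,-4.592), heading=225, 2 segment(s) drawn

Segment endpoints: x in {-12.202, -10.657, -4}, y in {0.408, 3, 5.163}
xmin=-12.202, ymin=0.408, xmax=-4, ymax=5.163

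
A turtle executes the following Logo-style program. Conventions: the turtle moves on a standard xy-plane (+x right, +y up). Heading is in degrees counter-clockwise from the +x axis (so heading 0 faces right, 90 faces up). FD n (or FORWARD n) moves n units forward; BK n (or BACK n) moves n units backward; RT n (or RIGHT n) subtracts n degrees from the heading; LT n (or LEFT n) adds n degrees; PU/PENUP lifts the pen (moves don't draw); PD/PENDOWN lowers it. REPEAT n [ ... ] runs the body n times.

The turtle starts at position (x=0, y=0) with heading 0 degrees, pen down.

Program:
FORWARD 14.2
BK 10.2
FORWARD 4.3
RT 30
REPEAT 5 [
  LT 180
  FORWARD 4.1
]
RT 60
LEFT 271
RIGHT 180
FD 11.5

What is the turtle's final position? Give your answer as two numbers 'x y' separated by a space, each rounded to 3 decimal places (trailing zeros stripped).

Executing turtle program step by step:
Start: pos=(0,0), heading=0, pen down
FD 14.2: (0,0) -> (14.2,0) [heading=0, draw]
BK 10.2: (14.2,0) -> (4,0) [heading=0, draw]
FD 4.3: (4,0) -> (8.3,0) [heading=0, draw]
RT 30: heading 0 -> 330
REPEAT 5 [
  -- iteration 1/5 --
  LT 180: heading 330 -> 150
  FD 4.1: (8.3,0) -> (4.749,2.05) [heading=150, draw]
  -- iteration 2/5 --
  LT 180: heading 150 -> 330
  FD 4.1: (4.749,2.05) -> (8.3,0) [heading=330, draw]
  -- iteration 3/5 --
  LT 180: heading 330 -> 150
  FD 4.1: (8.3,0) -> (4.749,2.05) [heading=150, draw]
  -- iteration 4/5 --
  LT 180: heading 150 -> 330
  FD 4.1: (4.749,2.05) -> (8.3,0) [heading=330, draw]
  -- iteration 5/5 --
  LT 180: heading 330 -> 150
  FD 4.1: (8.3,0) -> (4.749,2.05) [heading=150, draw]
]
RT 60: heading 150 -> 90
LT 271: heading 90 -> 1
RT 180: heading 1 -> 181
FD 11.5: (4.749,2.05) -> (-6.749,1.849) [heading=181, draw]
Final: pos=(-6.749,1.849), heading=181, 9 segment(s) drawn

Answer: -6.749 1.849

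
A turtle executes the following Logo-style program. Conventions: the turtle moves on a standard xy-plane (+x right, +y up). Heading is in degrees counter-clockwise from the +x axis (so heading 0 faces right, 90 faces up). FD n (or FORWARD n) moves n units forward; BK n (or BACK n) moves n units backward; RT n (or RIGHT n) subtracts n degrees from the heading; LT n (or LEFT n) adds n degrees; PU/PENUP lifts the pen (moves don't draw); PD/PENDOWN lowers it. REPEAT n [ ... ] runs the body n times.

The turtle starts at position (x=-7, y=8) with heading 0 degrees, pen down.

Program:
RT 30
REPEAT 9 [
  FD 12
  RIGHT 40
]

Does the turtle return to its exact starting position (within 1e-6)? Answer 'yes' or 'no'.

Answer: yes

Derivation:
Executing turtle program step by step:
Start: pos=(-7,8), heading=0, pen down
RT 30: heading 0 -> 330
REPEAT 9 [
  -- iteration 1/9 --
  FD 12: (-7,8) -> (3.392,2) [heading=330, draw]
  RT 40: heading 330 -> 290
  -- iteration 2/9 --
  FD 12: (3.392,2) -> (7.497,-9.276) [heading=290, draw]
  RT 40: heading 290 -> 250
  -- iteration 3/9 --
  FD 12: (7.497,-9.276) -> (3.392,-20.553) [heading=250, draw]
  RT 40: heading 250 -> 210
  -- iteration 4/9 --
  FD 12: (3.392,-20.553) -> (-7,-26.553) [heading=210, draw]
  RT 40: heading 210 -> 170
  -- iteration 5/9 --
  FD 12: (-7,-26.553) -> (-18.818,-24.469) [heading=170, draw]
  RT 40: heading 170 -> 130
  -- iteration 6/9 --
  FD 12: (-18.818,-24.469) -> (-26.531,-15.276) [heading=130, draw]
  RT 40: heading 130 -> 90
  -- iteration 7/9 --
  FD 12: (-26.531,-15.276) -> (-26.531,-3.276) [heading=90, draw]
  RT 40: heading 90 -> 50
  -- iteration 8/9 --
  FD 12: (-26.531,-3.276) -> (-18.818,5.916) [heading=50, draw]
  RT 40: heading 50 -> 10
  -- iteration 9/9 --
  FD 12: (-18.818,5.916) -> (-7,8) [heading=10, draw]
  RT 40: heading 10 -> 330
]
Final: pos=(-7,8), heading=330, 9 segment(s) drawn

Start position: (-7, 8)
Final position: (-7, 8)
Distance = 0; < 1e-6 -> CLOSED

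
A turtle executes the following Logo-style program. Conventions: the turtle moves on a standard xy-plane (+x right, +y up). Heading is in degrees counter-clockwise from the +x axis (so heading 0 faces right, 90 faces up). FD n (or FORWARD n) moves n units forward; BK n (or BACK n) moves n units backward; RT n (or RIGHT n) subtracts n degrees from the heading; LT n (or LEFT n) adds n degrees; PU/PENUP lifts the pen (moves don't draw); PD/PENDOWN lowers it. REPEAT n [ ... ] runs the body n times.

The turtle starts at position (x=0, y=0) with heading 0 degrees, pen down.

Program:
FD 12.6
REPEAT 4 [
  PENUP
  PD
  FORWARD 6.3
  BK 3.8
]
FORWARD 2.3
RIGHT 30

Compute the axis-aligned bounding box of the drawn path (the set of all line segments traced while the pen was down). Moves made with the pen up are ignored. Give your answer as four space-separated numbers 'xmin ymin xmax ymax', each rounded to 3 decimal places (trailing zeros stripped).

Answer: 0 0 26.4 0

Derivation:
Executing turtle program step by step:
Start: pos=(0,0), heading=0, pen down
FD 12.6: (0,0) -> (12.6,0) [heading=0, draw]
REPEAT 4 [
  -- iteration 1/4 --
  PU: pen up
  PD: pen down
  FD 6.3: (12.6,0) -> (18.9,0) [heading=0, draw]
  BK 3.8: (18.9,0) -> (15.1,0) [heading=0, draw]
  -- iteration 2/4 --
  PU: pen up
  PD: pen down
  FD 6.3: (15.1,0) -> (21.4,0) [heading=0, draw]
  BK 3.8: (21.4,0) -> (17.6,0) [heading=0, draw]
  -- iteration 3/4 --
  PU: pen up
  PD: pen down
  FD 6.3: (17.6,0) -> (23.9,0) [heading=0, draw]
  BK 3.8: (23.9,0) -> (20.1,0) [heading=0, draw]
  -- iteration 4/4 --
  PU: pen up
  PD: pen down
  FD 6.3: (20.1,0) -> (26.4,0) [heading=0, draw]
  BK 3.8: (26.4,0) -> (22.6,0) [heading=0, draw]
]
FD 2.3: (22.6,0) -> (24.9,0) [heading=0, draw]
RT 30: heading 0 -> 330
Final: pos=(24.9,0), heading=330, 10 segment(s) drawn

Segment endpoints: x in {0, 12.6, 15.1, 17.6, 18.9, 20.1, 21.4, 22.6, 23.9, 24.9, 26.4}, y in {0}
xmin=0, ymin=0, xmax=26.4, ymax=0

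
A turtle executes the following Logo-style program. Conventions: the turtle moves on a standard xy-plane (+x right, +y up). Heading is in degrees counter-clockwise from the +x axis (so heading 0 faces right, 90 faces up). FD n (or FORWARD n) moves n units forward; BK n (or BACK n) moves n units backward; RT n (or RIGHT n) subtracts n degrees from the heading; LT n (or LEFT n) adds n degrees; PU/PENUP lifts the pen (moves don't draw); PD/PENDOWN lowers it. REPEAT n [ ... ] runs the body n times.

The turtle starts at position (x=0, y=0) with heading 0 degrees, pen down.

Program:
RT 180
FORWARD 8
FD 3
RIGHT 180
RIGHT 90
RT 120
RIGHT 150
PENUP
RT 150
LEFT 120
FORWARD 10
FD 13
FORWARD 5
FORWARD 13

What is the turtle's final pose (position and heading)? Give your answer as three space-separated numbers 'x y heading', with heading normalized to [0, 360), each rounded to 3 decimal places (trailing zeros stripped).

Answer: 24.507 -20.5 330

Derivation:
Executing turtle program step by step:
Start: pos=(0,0), heading=0, pen down
RT 180: heading 0 -> 180
FD 8: (0,0) -> (-8,0) [heading=180, draw]
FD 3: (-8,0) -> (-11,0) [heading=180, draw]
RT 180: heading 180 -> 0
RT 90: heading 0 -> 270
RT 120: heading 270 -> 150
RT 150: heading 150 -> 0
PU: pen up
RT 150: heading 0 -> 210
LT 120: heading 210 -> 330
FD 10: (-11,0) -> (-2.34,-5) [heading=330, move]
FD 13: (-2.34,-5) -> (8.919,-11.5) [heading=330, move]
FD 5: (8.919,-11.5) -> (13.249,-14) [heading=330, move]
FD 13: (13.249,-14) -> (24.507,-20.5) [heading=330, move]
Final: pos=(24.507,-20.5), heading=330, 2 segment(s) drawn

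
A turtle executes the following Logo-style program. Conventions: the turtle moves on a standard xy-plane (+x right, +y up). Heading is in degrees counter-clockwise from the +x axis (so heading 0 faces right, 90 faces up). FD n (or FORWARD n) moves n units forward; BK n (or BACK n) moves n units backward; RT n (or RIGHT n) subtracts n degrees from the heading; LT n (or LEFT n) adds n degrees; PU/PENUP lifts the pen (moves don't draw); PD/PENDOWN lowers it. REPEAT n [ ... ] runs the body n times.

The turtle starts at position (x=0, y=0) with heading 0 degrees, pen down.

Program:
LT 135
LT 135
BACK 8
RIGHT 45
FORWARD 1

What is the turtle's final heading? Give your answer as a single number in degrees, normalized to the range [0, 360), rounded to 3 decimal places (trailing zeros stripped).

Answer: 225

Derivation:
Executing turtle program step by step:
Start: pos=(0,0), heading=0, pen down
LT 135: heading 0 -> 135
LT 135: heading 135 -> 270
BK 8: (0,0) -> (0,8) [heading=270, draw]
RT 45: heading 270 -> 225
FD 1: (0,8) -> (-0.707,7.293) [heading=225, draw]
Final: pos=(-0.707,7.293), heading=225, 2 segment(s) drawn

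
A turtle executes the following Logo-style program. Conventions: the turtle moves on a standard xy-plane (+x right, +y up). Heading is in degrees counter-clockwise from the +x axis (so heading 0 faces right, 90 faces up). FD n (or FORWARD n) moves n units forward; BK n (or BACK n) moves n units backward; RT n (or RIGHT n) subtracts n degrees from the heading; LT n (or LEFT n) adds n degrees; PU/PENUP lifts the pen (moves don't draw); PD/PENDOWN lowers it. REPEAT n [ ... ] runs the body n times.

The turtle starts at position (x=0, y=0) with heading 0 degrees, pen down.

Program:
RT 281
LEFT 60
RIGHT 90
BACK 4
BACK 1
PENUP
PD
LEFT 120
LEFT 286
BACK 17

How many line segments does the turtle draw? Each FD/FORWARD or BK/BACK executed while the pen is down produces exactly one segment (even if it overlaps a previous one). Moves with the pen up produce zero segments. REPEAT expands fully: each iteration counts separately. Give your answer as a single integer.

Answer: 3

Derivation:
Executing turtle program step by step:
Start: pos=(0,0), heading=0, pen down
RT 281: heading 0 -> 79
LT 60: heading 79 -> 139
RT 90: heading 139 -> 49
BK 4: (0,0) -> (-2.624,-3.019) [heading=49, draw]
BK 1: (-2.624,-3.019) -> (-3.28,-3.774) [heading=49, draw]
PU: pen up
PD: pen down
LT 120: heading 49 -> 169
LT 286: heading 169 -> 95
BK 17: (-3.28,-3.774) -> (-1.799,-20.709) [heading=95, draw]
Final: pos=(-1.799,-20.709), heading=95, 3 segment(s) drawn
Segments drawn: 3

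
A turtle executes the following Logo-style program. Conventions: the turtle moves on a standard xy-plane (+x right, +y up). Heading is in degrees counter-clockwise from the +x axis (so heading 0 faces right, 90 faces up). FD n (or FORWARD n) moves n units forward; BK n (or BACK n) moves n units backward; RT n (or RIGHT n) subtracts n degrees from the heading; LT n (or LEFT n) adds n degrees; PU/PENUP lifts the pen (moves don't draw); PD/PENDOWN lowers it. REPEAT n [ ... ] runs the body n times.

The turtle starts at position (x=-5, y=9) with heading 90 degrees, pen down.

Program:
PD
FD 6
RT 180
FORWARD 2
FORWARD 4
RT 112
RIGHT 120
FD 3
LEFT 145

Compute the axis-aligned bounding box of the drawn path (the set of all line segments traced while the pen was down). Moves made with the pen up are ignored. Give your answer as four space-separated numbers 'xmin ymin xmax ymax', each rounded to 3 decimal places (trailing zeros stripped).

Answer: -5 9 -2.636 15

Derivation:
Executing turtle program step by step:
Start: pos=(-5,9), heading=90, pen down
PD: pen down
FD 6: (-5,9) -> (-5,15) [heading=90, draw]
RT 180: heading 90 -> 270
FD 2: (-5,15) -> (-5,13) [heading=270, draw]
FD 4: (-5,13) -> (-5,9) [heading=270, draw]
RT 112: heading 270 -> 158
RT 120: heading 158 -> 38
FD 3: (-5,9) -> (-2.636,10.847) [heading=38, draw]
LT 145: heading 38 -> 183
Final: pos=(-2.636,10.847), heading=183, 4 segment(s) drawn

Segment endpoints: x in {-5, -2.636}, y in {9, 10.847, 13, 15}
xmin=-5, ymin=9, xmax=-2.636, ymax=15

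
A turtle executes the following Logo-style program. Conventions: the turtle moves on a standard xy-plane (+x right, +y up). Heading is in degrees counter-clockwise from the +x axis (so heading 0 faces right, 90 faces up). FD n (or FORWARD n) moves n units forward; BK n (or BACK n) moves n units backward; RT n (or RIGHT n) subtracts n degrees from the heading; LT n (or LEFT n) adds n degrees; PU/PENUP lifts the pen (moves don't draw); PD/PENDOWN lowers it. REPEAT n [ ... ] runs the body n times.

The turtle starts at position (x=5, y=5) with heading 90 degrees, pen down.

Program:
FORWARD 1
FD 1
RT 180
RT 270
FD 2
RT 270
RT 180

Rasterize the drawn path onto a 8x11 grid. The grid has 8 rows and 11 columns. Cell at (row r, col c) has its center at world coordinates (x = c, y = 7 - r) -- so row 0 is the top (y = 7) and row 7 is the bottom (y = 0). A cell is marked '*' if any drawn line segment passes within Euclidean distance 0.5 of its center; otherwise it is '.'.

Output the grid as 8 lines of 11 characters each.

Answer: .....***...
.....*.....
.....*.....
...........
...........
...........
...........
...........

Derivation:
Segment 0: (5,5) -> (5,6)
Segment 1: (5,6) -> (5,7)
Segment 2: (5,7) -> (7,7)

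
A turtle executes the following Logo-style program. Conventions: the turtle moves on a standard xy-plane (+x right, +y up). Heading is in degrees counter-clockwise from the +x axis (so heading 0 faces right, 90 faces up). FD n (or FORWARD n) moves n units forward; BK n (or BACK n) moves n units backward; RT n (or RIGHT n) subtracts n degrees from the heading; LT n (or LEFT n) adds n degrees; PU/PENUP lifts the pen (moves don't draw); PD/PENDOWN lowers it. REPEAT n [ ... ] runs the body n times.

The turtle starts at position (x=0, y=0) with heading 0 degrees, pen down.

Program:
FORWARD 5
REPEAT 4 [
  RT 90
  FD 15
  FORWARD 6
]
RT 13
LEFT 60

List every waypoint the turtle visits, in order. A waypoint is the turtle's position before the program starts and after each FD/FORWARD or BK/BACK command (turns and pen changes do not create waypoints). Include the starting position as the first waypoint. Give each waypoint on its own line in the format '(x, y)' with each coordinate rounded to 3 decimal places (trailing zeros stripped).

Executing turtle program step by step:
Start: pos=(0,0), heading=0, pen down
FD 5: (0,0) -> (5,0) [heading=0, draw]
REPEAT 4 [
  -- iteration 1/4 --
  RT 90: heading 0 -> 270
  FD 15: (5,0) -> (5,-15) [heading=270, draw]
  FD 6: (5,-15) -> (5,-21) [heading=270, draw]
  -- iteration 2/4 --
  RT 90: heading 270 -> 180
  FD 15: (5,-21) -> (-10,-21) [heading=180, draw]
  FD 6: (-10,-21) -> (-16,-21) [heading=180, draw]
  -- iteration 3/4 --
  RT 90: heading 180 -> 90
  FD 15: (-16,-21) -> (-16,-6) [heading=90, draw]
  FD 6: (-16,-6) -> (-16,0) [heading=90, draw]
  -- iteration 4/4 --
  RT 90: heading 90 -> 0
  FD 15: (-16,0) -> (-1,0) [heading=0, draw]
  FD 6: (-1,0) -> (5,0) [heading=0, draw]
]
RT 13: heading 0 -> 347
LT 60: heading 347 -> 47
Final: pos=(5,0), heading=47, 9 segment(s) drawn
Waypoints (10 total):
(0, 0)
(5, 0)
(5, -15)
(5, -21)
(-10, -21)
(-16, -21)
(-16, -6)
(-16, 0)
(-1, 0)
(5, 0)

Answer: (0, 0)
(5, 0)
(5, -15)
(5, -21)
(-10, -21)
(-16, -21)
(-16, -6)
(-16, 0)
(-1, 0)
(5, 0)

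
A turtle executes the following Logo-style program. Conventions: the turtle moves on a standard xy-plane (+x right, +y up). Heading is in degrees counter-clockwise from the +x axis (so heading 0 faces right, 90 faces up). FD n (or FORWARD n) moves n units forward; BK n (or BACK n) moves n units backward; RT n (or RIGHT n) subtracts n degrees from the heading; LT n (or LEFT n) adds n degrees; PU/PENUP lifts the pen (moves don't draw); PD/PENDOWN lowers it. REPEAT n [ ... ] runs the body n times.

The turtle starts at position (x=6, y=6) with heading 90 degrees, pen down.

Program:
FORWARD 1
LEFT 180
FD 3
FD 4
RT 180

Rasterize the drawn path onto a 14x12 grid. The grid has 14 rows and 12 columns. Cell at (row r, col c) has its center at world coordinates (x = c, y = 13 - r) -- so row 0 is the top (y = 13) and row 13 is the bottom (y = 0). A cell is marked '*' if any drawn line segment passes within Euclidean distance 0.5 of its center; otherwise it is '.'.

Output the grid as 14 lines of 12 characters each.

Answer: ............
............
............
............
............
............
......*.....
......*.....
......*.....
......*.....
......*.....
......*.....
......*.....
......*.....

Derivation:
Segment 0: (6,6) -> (6,7)
Segment 1: (6,7) -> (6,4)
Segment 2: (6,4) -> (6,0)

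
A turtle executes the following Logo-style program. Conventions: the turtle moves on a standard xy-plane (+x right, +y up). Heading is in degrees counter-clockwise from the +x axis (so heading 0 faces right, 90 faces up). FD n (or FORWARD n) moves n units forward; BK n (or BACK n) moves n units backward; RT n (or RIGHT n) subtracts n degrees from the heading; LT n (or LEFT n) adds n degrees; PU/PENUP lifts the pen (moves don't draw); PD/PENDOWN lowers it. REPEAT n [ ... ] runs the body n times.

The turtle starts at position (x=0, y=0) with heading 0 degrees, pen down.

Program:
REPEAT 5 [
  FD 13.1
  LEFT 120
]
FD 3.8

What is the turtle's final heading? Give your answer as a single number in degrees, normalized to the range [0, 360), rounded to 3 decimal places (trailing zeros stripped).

Executing turtle program step by step:
Start: pos=(0,0), heading=0, pen down
REPEAT 5 [
  -- iteration 1/5 --
  FD 13.1: (0,0) -> (13.1,0) [heading=0, draw]
  LT 120: heading 0 -> 120
  -- iteration 2/5 --
  FD 13.1: (13.1,0) -> (6.55,11.345) [heading=120, draw]
  LT 120: heading 120 -> 240
  -- iteration 3/5 --
  FD 13.1: (6.55,11.345) -> (0,0) [heading=240, draw]
  LT 120: heading 240 -> 0
  -- iteration 4/5 --
  FD 13.1: (0,0) -> (13.1,0) [heading=0, draw]
  LT 120: heading 0 -> 120
  -- iteration 5/5 --
  FD 13.1: (13.1,0) -> (6.55,11.345) [heading=120, draw]
  LT 120: heading 120 -> 240
]
FD 3.8: (6.55,11.345) -> (4.65,8.054) [heading=240, draw]
Final: pos=(4.65,8.054), heading=240, 6 segment(s) drawn

Answer: 240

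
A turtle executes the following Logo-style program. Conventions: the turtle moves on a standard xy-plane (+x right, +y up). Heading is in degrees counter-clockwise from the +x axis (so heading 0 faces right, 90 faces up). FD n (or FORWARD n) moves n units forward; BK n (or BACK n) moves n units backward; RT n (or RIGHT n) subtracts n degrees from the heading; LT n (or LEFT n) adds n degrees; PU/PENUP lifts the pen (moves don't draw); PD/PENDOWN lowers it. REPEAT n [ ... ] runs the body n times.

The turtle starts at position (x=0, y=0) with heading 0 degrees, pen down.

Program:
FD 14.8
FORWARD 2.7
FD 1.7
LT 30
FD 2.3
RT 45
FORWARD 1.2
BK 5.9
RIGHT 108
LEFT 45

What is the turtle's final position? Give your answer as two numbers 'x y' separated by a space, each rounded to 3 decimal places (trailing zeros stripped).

Answer: 16.652 2.366

Derivation:
Executing turtle program step by step:
Start: pos=(0,0), heading=0, pen down
FD 14.8: (0,0) -> (14.8,0) [heading=0, draw]
FD 2.7: (14.8,0) -> (17.5,0) [heading=0, draw]
FD 1.7: (17.5,0) -> (19.2,0) [heading=0, draw]
LT 30: heading 0 -> 30
FD 2.3: (19.2,0) -> (21.192,1.15) [heading=30, draw]
RT 45: heading 30 -> 345
FD 1.2: (21.192,1.15) -> (22.351,0.839) [heading=345, draw]
BK 5.9: (22.351,0.839) -> (16.652,2.366) [heading=345, draw]
RT 108: heading 345 -> 237
LT 45: heading 237 -> 282
Final: pos=(16.652,2.366), heading=282, 6 segment(s) drawn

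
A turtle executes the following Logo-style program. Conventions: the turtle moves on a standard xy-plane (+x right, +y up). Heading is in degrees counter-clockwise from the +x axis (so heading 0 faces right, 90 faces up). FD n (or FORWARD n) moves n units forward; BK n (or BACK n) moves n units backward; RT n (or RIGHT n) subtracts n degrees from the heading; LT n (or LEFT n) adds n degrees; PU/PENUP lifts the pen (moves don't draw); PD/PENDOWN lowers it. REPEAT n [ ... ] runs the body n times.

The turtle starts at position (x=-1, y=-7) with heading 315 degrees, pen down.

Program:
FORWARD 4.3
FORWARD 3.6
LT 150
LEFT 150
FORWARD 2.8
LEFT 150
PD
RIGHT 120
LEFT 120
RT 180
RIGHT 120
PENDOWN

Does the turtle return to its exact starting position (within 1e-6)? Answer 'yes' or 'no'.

Answer: no

Derivation:
Executing turtle program step by step:
Start: pos=(-1,-7), heading=315, pen down
FD 4.3: (-1,-7) -> (2.041,-10.041) [heading=315, draw]
FD 3.6: (2.041,-10.041) -> (4.586,-12.586) [heading=315, draw]
LT 150: heading 315 -> 105
LT 150: heading 105 -> 255
FD 2.8: (4.586,-12.586) -> (3.861,-15.291) [heading=255, draw]
LT 150: heading 255 -> 45
PD: pen down
RT 120: heading 45 -> 285
LT 120: heading 285 -> 45
RT 180: heading 45 -> 225
RT 120: heading 225 -> 105
PD: pen down
Final: pos=(3.861,-15.291), heading=105, 3 segment(s) drawn

Start position: (-1, -7)
Final position: (3.861, -15.291)
Distance = 9.611; >= 1e-6 -> NOT closed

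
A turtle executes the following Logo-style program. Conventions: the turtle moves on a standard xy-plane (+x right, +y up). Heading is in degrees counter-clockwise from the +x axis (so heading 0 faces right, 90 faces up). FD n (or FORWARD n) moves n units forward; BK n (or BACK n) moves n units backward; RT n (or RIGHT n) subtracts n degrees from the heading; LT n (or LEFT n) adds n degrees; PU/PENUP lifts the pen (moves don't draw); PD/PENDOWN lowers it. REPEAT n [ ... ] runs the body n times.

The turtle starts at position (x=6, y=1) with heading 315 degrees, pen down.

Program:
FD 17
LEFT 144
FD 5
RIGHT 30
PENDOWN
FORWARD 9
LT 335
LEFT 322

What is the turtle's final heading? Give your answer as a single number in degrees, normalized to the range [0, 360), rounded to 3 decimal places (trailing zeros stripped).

Answer: 6

Derivation:
Executing turtle program step by step:
Start: pos=(6,1), heading=315, pen down
FD 17: (6,1) -> (18.021,-11.021) [heading=315, draw]
LT 144: heading 315 -> 99
FD 5: (18.021,-11.021) -> (17.239,-6.082) [heading=99, draw]
RT 30: heading 99 -> 69
PD: pen down
FD 9: (17.239,-6.082) -> (20.464,2.32) [heading=69, draw]
LT 335: heading 69 -> 44
LT 322: heading 44 -> 6
Final: pos=(20.464,2.32), heading=6, 3 segment(s) drawn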